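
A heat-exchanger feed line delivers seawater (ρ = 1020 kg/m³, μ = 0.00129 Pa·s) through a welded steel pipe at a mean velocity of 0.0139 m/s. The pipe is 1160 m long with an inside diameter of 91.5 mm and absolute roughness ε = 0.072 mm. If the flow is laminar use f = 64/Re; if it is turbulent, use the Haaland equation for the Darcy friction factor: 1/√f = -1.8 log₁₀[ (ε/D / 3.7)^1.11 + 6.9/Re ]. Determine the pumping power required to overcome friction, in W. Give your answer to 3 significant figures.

Reynolds number Re = ρVD/μ = 1020 · 0.0139 · 0.0915 / 0.00129 = 1006.
Re < 2300 → laminar flow, so f = 64/Re = 64/1006 = 0.06364 (the turbulent correlation is not needed).
Darcy-Weisbach: ΔP = f(L/D)(ρV²/2) = 0.06364·(1160/0.0915)·(1020·0.0139²/2) = 0.06364·1.268e+04·0.09854 = 79.5 Pa.
Q = V·A = 0.0139·0.006576 = 9.14e-05 m³/s.
Pumping power P = QΔP = 9.14e-05·79.5 = 0.007266 W = 0.00727 W.

P ≈ 0.00727 W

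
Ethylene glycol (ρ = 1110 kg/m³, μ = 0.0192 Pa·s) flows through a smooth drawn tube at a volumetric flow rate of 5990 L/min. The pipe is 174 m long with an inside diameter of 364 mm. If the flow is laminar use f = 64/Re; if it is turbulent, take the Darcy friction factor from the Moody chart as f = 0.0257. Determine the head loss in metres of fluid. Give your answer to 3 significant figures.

h_f ≈ 0.576 m

Q = 5990 L/min = 5990/60000 = 0.09983 m³/s.
Cross-sectional area A = πD²/4 = π(0.364)²/4 = 0.1041 m²; mean velocity V = Q/A = 0.09983/0.1041 = 0.9594 m/s.
Reynolds number Re = ρVD/μ = 1110 · 0.9594 · 0.364 / 0.0192 = 2.019e+04.
Re > 4000 → turbulent; use the Moody-chart value f = 0.0257.
Darcy-Weisbach: ΔP = f(L/D)(ρV²/2) = 0.0257·(174/0.364)·(1110·0.9594²/2) = 0.0257·478·510.8 = 6275 Pa.
Head loss h_f = ΔP/(ρg) = 6275/(1110·9.81) = 0.576 m.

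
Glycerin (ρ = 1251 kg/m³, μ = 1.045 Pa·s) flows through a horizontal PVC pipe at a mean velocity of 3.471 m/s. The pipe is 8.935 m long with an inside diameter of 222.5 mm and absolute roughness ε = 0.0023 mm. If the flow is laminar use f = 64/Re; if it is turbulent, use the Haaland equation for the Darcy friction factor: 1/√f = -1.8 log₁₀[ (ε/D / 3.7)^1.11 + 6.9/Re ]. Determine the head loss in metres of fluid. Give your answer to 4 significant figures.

Reynolds number Re = ρVD/μ = 1251 · 3.471 · 0.2225 / 1.04 = 924.5.
Re < 2300 → laminar flow, so f = 64/Re = 64/924.5 = 0.06922 (the turbulent correlation is not needed).
Darcy-Weisbach: ΔP = f(L/D)(ρV²/2) = 0.06922·(8.935/0.2225)·(1251·3.471²/2) = 0.06922·40.16·7536 = 2.095e+04 Pa.
Head loss h_f = ΔP/(ρg) = 2.095e+04/(1251·9.81) = 1.707 m.

h_f ≈ 1.707 m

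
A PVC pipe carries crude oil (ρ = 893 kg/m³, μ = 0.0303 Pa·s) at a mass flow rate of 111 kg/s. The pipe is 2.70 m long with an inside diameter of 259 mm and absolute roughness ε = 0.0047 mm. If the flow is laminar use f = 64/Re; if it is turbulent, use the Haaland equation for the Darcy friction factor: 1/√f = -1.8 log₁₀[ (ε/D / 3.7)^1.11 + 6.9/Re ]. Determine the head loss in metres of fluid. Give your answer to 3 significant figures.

h_f ≈ 0.0783 m

A = πD²/4 = π(0.259)²/4 = 0.05269 m²; mean velocity V = ṁ/(ρA) = 111/(893 · 0.05269) = 2.359 m/s.
Reynolds number Re = ρVD/μ = 893 · 2.359 · 0.259 / 0.0303 = 1.801e+04.
Re > 4000 → turbulent. Relative roughness ε/D = 4.7e-06/0.259 = 1.81e-05. Haaland: 1/√f = -1.8 log₁₀[(1.81e-05/3.7)^1.11 + 6.9/1.801e+04] = -1.8 log₁₀[1.28e-06 + 0.000383] = 6.147, so f = 0.02646.
Darcy-Weisbach: ΔP = f(L/D)(ρV²/2) = 0.02646·(2.7/0.259)·(893·2.359²/2) = 0.02646·10.42·2485 = 685.6 Pa.
Head loss h_f = ΔP/(ρg) = 685.6/(893·9.81) = 0.0783 m.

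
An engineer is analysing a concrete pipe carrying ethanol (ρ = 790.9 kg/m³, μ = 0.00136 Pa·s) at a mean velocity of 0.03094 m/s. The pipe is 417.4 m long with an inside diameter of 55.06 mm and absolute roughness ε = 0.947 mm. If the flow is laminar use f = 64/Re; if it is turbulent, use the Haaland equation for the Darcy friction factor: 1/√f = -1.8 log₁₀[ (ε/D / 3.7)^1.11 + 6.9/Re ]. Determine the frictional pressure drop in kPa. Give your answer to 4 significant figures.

ΔP ≈ 0.1854 kPa

Reynolds number Re = ρVD/μ = 790.9 · 0.03094 · 0.05506 / 0.00136 = 990.7.
Re < 2300 → laminar flow, so f = 64/Re = 64/990.7 = 0.0646 (the turbulent correlation is not needed).
Darcy-Weisbach: ΔP = f(L/D)(ρV²/2) = 0.0646·(417.4/0.05506)·(790.9·0.03094²/2) = 0.0646·7581·0.3786 = 185.4 Pa.
ΔP = 185.4 Pa = 0.1854 kPa.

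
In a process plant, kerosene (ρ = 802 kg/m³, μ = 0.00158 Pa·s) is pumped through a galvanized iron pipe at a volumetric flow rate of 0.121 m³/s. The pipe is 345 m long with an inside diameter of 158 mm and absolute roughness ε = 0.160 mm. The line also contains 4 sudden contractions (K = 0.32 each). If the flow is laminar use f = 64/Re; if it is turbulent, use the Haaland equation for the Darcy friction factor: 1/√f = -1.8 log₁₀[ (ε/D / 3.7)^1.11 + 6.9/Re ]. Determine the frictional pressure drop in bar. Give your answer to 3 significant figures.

Cross-sectional area A = πD²/4 = π(0.158)²/4 = 0.01961 m²; mean velocity V = Q/A = 0.121/0.01961 = 6.171 m/s.
Reynolds number Re = ρVD/μ = 802 · 6.171 · 0.158 / 0.00158 = 4.949e+05.
Re > 4000 → turbulent. Relative roughness ε/D = 0.00016/0.158 = 0.00101. Haaland: 1/√f = -1.8 log₁₀[(0.00101/3.7)^1.11 + 6.9/4.949e+05] = -1.8 log₁₀[0.000111 + 1.39e-05] = 7.026, so f = 0.02026.
Total minor-loss coefficient ΣK = 4·0.32 = 1.28.
ΔP = [f·L/D + ΣK]·(ρV²/2) = [0.02026·345/0.158 + 1.28]·(802·6.171²/2) = [44.23 + 1.28]·1.527e+04 = 6.951e+05 Pa.
ΔP = 6.951e+05 Pa = 6.95 bar.

ΔP ≈ 6.95 bar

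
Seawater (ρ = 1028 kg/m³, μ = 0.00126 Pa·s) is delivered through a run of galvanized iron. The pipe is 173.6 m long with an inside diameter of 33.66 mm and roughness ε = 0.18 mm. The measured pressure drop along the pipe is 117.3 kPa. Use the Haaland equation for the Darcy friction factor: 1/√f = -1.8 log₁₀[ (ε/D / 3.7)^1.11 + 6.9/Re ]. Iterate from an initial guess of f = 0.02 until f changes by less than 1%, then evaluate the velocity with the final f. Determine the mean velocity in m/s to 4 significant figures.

Rearranging Darcy-Weisbach: V = √(2·ΔP·D/(f·L·ρ)). With ε/D = 0.00018/0.03366 = 0.00535, iterate starting from f = 0.02:
  f = 0.02 → V = √(2·1.173e+05·0.03366/(0.02·173.6·1028)) = 1.487 m/s; Re = ρVD/μ = 4.085e+04; f → 0.03298
  f = 0.03298 → V = 1.158 m/s; Re = 3.181e+04; f → 0.03349
  f = 0.03349 → V = 1.149 m/s; Re = 3.157e+04; f → 0.03351
Converged (Δf/f < 1%). With the final f = 0.03351: V = √(2·1.173e+05·0.03366/(0.03351·173.6·1028)) = 1.149 m/s.

V ≈ 1.149 m/s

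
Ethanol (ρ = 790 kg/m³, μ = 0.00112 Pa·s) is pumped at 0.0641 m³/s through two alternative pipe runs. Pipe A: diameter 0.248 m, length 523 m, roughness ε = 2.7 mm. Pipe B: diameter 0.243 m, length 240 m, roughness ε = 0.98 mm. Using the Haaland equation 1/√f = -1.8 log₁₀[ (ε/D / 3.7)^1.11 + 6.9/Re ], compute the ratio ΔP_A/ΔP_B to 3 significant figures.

ΔP_A/ΔP_B ≈ 2.67

Pipe A: V = Q/A = 0.0641/0.04831 = 1.327 m/s; Re = 2.321e+05; ε/D = 0.0109; Haaland → f = 0.03933; ΔP_A = f(L/D)(ρV²/2) = 5.768e+04 Pa.
Pipe B: V = Q/A = 0.0641/0.04638 = 1.382 m/s; Re = 2.369e+05; ε/D = 0.00403; Haaland → f = 0.02896; ΔP_B = f(L/D)(ρV²/2) = 2.158e+04 Pa.
ΔP_A/ΔP_B = 5.768e+04/2.158e+04 = 2.67.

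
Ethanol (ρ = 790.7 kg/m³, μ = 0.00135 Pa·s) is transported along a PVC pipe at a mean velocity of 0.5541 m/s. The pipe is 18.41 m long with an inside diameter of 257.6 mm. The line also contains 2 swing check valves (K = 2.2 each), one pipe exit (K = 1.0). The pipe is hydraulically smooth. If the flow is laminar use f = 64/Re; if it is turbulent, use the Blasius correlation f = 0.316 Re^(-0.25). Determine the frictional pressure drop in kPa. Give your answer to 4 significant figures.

Reynolds number Re = ρVD/μ = 790.7 · 0.5541 · 0.2576 / 0.00135 = 8.36e+04.
Re > 4000 → turbulent. Smooth-pipe (Blasius): f = 0.316 Re^(-0.25) = 0.316/(8.36e+04)^0.25 = 0.01858.
Total minor-loss coefficient ΣK = 2·2.2 + 1·1 = 5.4.
ΔP = [f·L/D + ΣK]·(ρV²/2) = [0.01858·18.41/0.2576 + 5.4]·(790.7·0.5541²/2) = [1.328 + 5.4]·121.4 = 816.7 Pa.
ΔP = 816.7 Pa = 0.8167 kPa.

ΔP ≈ 0.8167 kPa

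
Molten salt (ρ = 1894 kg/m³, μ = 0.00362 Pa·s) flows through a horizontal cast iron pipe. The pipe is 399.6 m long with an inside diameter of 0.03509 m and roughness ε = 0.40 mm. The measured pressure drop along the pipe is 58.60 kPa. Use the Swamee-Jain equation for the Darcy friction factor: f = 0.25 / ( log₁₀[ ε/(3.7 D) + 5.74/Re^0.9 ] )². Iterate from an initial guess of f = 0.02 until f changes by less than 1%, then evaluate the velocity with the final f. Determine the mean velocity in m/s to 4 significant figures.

Rearranging Darcy-Weisbach: V = √(2·ΔP·D/(f·L·ρ)). With ε/D = 0.0004/0.03509 = 0.0114, iterate starting from f = 0.02:
  f = 0.02 → V = √(2·5.86e+04·0.03509/(0.02·399.6·1894)) = 0.5212 m/s; Re = ρVD/μ = 9570; f → 0.04569
  f = 0.04569 → V = 0.3448 m/s; Re = 6331; f → 0.04812
  f = 0.04812 → V = 0.336 m/s; Re = 6169; f → 0.0483
Converged (Δf/f < 1%). With the final f = 0.0483: V = √(2·5.86e+04·0.03509/(0.0483·399.6·1894)) = 0.3354 m/s.

V ≈ 0.3354 m/s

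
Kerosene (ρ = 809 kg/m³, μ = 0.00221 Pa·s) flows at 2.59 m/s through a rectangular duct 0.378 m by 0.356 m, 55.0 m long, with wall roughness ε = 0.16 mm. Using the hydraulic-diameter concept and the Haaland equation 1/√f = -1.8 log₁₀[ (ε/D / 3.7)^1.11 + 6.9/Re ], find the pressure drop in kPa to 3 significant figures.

Hydraulic diameter D_h = 4A/P = 4·(0.378·0.356)/(2·(0.378+0.356)) = 0.5383/1.468 = 0.3667 m.
Re = ρVD_h/μ = 809·2.59·0.3667/0.00221 = 3.476e+05.
ε/D_h = 0.00016/0.3667 = 0.000436; Haaland gives 1/√f = -1.8 log₁₀[4.36e-05+1.98e-05] = 7.556, so f = 0.01752.
ΔP = f(L/D_h)(ρV²/2) = 0.01752·55/0.3667·2713 = 7130 Pa.
ΔP = 7.13 kPa.

ΔP ≈ 7.13 kPa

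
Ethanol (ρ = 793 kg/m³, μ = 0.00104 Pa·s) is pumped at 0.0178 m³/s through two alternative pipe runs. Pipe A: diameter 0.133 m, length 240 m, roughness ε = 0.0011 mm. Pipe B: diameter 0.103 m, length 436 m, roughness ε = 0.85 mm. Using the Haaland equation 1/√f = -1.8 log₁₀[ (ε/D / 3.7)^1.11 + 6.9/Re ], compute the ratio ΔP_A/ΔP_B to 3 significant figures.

ΔP_A/ΔP_B ≈ 0.0721

Pipe A: V = Q/A = 0.0178/0.01389 = 1.281 m/s; Re = 1.299e+05; ε/D = 8.27e-06; Haaland → f = 0.01692; ΔP_A = f(L/D)(ρV²/2) = 1.988e+04 Pa.
Pipe B: V = Q/A = 0.0178/0.008332 = 2.136 m/s; Re = 1.678e+05; ε/D = 0.00825; Haaland → f = 0.036; ΔP_B = f(L/D)(ρV²/2) = 2.758e+05 Pa.
ΔP_A/ΔP_B = 1.988e+04/2.758e+05 = 0.0721.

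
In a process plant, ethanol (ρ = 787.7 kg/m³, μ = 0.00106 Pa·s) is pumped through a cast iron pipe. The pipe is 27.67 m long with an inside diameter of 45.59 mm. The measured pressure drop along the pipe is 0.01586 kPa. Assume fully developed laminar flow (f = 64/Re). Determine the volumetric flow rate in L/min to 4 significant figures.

Q ≈ 3.440 L/min

For laminar flow, f = 64/Re with Re = ρVD/μ, so Darcy-Weisbach reduces to ΔP = 32μLV/D². Solving for V: V = ΔP·D²/(32μL) = 15.86·(0.04559)²/(32·0.00106·27.67) = 0.03512 m/s.
Check: Re = ρVD/μ = 787.7·0.03512·0.04559/0.00106 = 1190 < 2300, so the laminar assumption holds.
Q = V·A = 0.03512·(π/4·0.04559²) = 5.733e-05 m³/s = 3.440 L/min.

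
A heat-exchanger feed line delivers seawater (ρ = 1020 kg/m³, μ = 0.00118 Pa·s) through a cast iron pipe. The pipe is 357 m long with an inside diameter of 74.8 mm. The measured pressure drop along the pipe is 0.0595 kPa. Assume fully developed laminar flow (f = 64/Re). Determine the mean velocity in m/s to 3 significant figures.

For laminar flow, f = 64/Re with Re = ρVD/μ, so Darcy-Weisbach reduces to ΔP = 32μLV/D². Solving for V: V = ΔP·D²/(32μL) = 59.5·(0.0748)²/(32·0.00118·357) = 0.0247 m/s.
Check: Re = ρVD/μ = 1020·0.0247·0.0748/0.00118 = 1597 < 2300, so the laminar assumption holds.

V ≈ 0.0247 m/s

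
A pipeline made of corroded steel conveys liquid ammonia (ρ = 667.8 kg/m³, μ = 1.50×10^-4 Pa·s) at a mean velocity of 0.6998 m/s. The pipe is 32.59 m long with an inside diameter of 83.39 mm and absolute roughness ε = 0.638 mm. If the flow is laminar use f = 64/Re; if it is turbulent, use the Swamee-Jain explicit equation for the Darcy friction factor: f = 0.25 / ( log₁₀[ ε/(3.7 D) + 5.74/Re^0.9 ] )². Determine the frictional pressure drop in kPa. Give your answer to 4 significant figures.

Reynolds number Re = ρVD/μ = 667.8 · 0.6998 · 0.08339 / 0.00015 = 2.598e+05.
Re > 4000 → turbulent. Relative roughness ε/D = 0.000638/0.08339 = 0.00765. Swamee-Jain: f = 0.25/(log₁₀[0.00765/3.7 + 5.74/2.598e+05^0.9])² = 0.25/(log₁₀[0.00207 + 7.69e-05])² = 0.25/(-2.669)² = 0.0351.
Darcy-Weisbach: ΔP = f(L/D)(ρV²/2) = 0.0351·(32.59/0.08339)·(667.8·0.6998²/2) = 0.0351·390.8·163.5 = 2243 Pa.
ΔP = 2243 Pa = 2.243 kPa.

ΔP ≈ 2.243 kPa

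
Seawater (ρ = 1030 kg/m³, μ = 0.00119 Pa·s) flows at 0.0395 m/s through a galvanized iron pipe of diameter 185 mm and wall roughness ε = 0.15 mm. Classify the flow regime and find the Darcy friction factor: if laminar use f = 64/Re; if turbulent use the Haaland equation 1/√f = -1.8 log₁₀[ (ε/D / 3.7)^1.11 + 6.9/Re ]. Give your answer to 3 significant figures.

f ≈ 0.0360

Re = ρVD/μ = 1030·0.0395·0.185/0.00119 = 6325.
Re > 4000 → turbulent. ε/D = 0.00015/0.185 = 0.000811; Haaland: 1/√f = -1.8 log₁₀[8.67e-05 + 0.00109] = 5.272, so f = 0.03598.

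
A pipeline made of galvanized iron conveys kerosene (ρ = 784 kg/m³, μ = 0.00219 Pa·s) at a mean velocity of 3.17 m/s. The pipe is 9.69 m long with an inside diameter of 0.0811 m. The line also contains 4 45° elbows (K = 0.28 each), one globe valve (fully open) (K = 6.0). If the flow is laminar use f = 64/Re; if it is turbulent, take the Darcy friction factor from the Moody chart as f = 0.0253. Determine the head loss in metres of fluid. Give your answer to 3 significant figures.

h_f ≈ 5.19 m

Reynolds number Re = ρVD/μ = 784 · 3.17 · 0.0811 / 0.00219 = 9.203e+04.
Re > 4000 → turbulent; use the Moody-chart value f = 0.0253.
Total minor-loss coefficient ΣK = 4·0.28 + 1·6 = 7.12.
ΔP = [f·L/D + ΣK]·(ρV²/2) = [0.0253·9.69/0.0811 + 7.12]·(784·3.17²/2) = [3.023 + 7.12]·3939 = 3.995e+04 Pa.
Head loss h_f = ΔP/(ρg) = 3.995e+04/(784·9.81) = 5.19 m.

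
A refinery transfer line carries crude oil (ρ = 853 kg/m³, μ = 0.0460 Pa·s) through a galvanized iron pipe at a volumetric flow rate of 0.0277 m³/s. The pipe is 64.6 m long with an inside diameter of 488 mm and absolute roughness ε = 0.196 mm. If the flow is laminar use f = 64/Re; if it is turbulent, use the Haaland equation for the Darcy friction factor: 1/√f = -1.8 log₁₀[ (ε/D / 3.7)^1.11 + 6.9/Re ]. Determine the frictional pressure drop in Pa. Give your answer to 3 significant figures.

ΔP ≈ 59.1 Pa

Cross-sectional area A = πD²/4 = π(0.488)²/4 = 0.187 m²; mean velocity V = Q/A = 0.0277/0.187 = 0.1481 m/s.
Reynolds number Re = ρVD/μ = 853 · 0.1481 · 0.488 / 0.046 = 1340.
Re < 2300 → laminar flow, so f = 64/Re = 64/1340 = 0.04775 (the turbulent correlation is not needed).
Darcy-Weisbach: ΔP = f(L/D)(ρV²/2) = 0.04775·(64.6/0.488)·(853·0.1481²/2) = 0.04775·132.4·9.354 = 59.14 Pa.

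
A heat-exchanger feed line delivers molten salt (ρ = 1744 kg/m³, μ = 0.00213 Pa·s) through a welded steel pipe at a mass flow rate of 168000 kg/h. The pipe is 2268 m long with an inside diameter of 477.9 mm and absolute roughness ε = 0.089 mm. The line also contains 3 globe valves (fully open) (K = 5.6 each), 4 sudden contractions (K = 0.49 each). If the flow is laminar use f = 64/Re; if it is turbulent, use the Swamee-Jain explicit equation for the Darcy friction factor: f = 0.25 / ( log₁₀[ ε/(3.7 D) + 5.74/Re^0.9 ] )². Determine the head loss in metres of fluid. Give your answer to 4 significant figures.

ṁ = 168000 kg/h = 168000/3600 = 46.67 kg/s.
A = πD²/4 = π(0.4779)²/4 = 0.1794 m²; mean velocity V = ṁ/(ρA) = 46.67/(1744 · 0.1794) = 0.1492 m/s.
Reynolds number Re = ρVD/μ = 1744 · 0.1492 · 0.4779 / 0.00213 = 5.837e+04.
Re > 4000 → turbulent. Relative roughness ε/D = 8.9e-05/0.4779 = 0.000186. Swamee-Jain: f = 0.25/(log₁₀[0.000186/3.7 + 5.74/5.837e+04^0.9])² = 0.25/(log₁₀[5.03e-05 + 0.000295])² = 0.25/(-3.462)² = 0.02086.
Total minor-loss coefficient ΣK = 3·5.6 + 4·0.49 = 18.8.
ΔP = [f·L/D + ΣK]·(ρV²/2) = [0.02086·2268/0.4779 + 18.8]·(1744·0.1492²/2) = [98.98 + 18.8]·19.4 = 2285 Pa.
Head loss h_f = ΔP/(ρg) = 2285/(1744·9.81) = 0.1335 m.

h_f ≈ 0.1335 m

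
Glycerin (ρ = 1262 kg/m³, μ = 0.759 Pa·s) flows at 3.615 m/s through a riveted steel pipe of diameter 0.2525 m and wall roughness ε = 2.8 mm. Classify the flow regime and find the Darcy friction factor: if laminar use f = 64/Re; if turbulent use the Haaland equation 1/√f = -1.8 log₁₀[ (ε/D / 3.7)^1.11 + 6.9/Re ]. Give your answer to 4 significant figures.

Re = ρVD/μ = 1262·3.615·0.2525/0.759 = 1518.
Re < 2300 → laminar, so f = 64/Re = 0.04217 (roughness is irrelevant in laminar flow).

f ≈ 0.04217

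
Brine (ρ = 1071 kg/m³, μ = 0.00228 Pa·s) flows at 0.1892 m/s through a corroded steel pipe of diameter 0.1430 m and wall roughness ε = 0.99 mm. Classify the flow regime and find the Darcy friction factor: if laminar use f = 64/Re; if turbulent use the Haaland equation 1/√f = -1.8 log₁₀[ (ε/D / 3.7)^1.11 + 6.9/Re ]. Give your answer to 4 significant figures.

f ≈ 0.03855

Re = ρVD/μ = 1071·0.1892·0.143/0.00228 = 1.271e+04.
Re > 4000 → turbulent. ε/D = 0.00099/0.143 = 0.00692; Haaland: 1/√f = -1.8 log₁₀[0.000938 + 0.000543] = 5.093, so f = 0.03855.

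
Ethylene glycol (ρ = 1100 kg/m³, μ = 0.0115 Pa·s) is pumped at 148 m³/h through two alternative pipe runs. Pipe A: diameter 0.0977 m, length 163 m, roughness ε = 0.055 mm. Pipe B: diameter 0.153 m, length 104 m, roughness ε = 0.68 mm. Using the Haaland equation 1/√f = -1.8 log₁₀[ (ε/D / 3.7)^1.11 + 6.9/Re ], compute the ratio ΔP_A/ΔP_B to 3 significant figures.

Pipe A: V = Q/A = 0.04111/0.007497 = 5.484 m/s; Re = 5.125e+04; ε/D = 0.000563; Haaland → f = 0.02236; ΔP_A = f(L/D)(ρV²/2) = 6.169e+05 Pa.
Pipe B: V = Q/A = 0.04111/0.01839 = 2.236 m/s; Re = 3.272e+04; ε/D = 0.00444; Haaland → f = 0.032; ΔP_B = f(L/D)(ρV²/2) = 5.982e+04 Pa.
ΔP_A/ΔP_B = 6.169e+05/5.982e+04 = 10.3.

ΔP_A/ΔP_B ≈ 10.3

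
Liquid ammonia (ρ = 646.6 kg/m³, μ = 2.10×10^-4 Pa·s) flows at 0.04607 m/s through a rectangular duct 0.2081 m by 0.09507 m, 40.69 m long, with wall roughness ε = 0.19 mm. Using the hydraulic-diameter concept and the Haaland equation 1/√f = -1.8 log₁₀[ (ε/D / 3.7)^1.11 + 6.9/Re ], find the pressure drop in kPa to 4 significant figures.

Hydraulic diameter D_h = 4A/P = 4·(0.2081·0.09507)/(2·(0.2081+0.09507)) = 0.07914/0.6063 = 0.1305 m.
Re = ρVD_h/μ = 646.6·0.04607·0.1305/0.00021 = 1.851e+04.
ε/D_h = 0.00019/0.1305 = 0.00146; Haaland gives 1/√f = -1.8 log₁₀[0.000166+0.000373] = 5.883, so f = 0.02889.
ΔP = f(L/D_h)(ρV²/2) = 0.02889·40.69/0.1305·0.6862 = 6.18 Pa.
ΔP = 0.006180 kPa.

ΔP ≈ 0.006180 kPa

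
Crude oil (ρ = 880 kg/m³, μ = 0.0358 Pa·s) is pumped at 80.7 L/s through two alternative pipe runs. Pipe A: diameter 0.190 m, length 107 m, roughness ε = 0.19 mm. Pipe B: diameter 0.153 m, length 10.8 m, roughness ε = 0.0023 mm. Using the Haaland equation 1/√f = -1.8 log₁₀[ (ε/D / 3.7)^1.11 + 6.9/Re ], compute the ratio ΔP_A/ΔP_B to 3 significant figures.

ΔP_A/ΔP_B ≈ 3.73

Pipe A: V = Q/A = 0.0807/0.02835 = 2.846 m/s; Re = 1.329e+04; ε/D = 0.001; Haaland → f = 0.03011; ΔP_A = f(L/D)(ρV²/2) = 6.044e+04 Pa.
Pipe B: V = Q/A = 0.0807/0.01839 = 4.389 m/s; Re = 1.651e+04; ε/D = 1.5e-05; Haaland → f = 0.02705; ΔP_B = f(L/D)(ρV²/2) = 1.619e+04 Pa.
ΔP_A/ΔP_B = 6.044e+04/1.619e+04 = 3.73.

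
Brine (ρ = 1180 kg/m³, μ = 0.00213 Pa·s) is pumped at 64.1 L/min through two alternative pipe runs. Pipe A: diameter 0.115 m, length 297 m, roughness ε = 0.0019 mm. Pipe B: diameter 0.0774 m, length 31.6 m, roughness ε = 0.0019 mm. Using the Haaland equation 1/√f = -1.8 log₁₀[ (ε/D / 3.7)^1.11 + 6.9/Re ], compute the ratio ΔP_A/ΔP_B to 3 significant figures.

Pipe A: V = Q/A = 0.001068/0.01039 = 0.1029 m/s; Re = 6553; ε/D = 1.65e-05; Haaland → f = 0.03482; ΔP_A = f(L/D)(ρV²/2) = 561.3 Pa.
Pipe B: V = Q/A = 0.001068/0.004705 = 0.2271 m/s; Re = 9736; ε/D = 2.45e-05; Haaland → f = 0.03114; ΔP_B = f(L/D)(ρV²/2) = 386.7 Pa.
ΔP_A/ΔP_B = 561.3/386.7 = 1.45.

ΔP_A/ΔP_B ≈ 1.45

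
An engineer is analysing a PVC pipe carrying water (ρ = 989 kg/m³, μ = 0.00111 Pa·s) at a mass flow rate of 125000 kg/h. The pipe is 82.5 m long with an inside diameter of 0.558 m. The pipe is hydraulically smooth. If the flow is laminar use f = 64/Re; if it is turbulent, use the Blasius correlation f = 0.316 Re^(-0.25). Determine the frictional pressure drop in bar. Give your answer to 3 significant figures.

ΔP ≈ 2.91×10^-4 bar

ṁ = 125000 kg/h = 125000/3600 = 34.72 kg/s.
A = πD²/4 = π(0.558)²/4 = 0.2445 m²; mean velocity V = ṁ/(ρA) = 34.72/(989 · 0.2445) = 0.1436 m/s.
Reynolds number Re = ρVD/μ = 989 · 0.1436 · 0.558 / 0.00111 = 7.138e+04.
Re > 4000 → turbulent. Smooth-pipe (Blasius): f = 0.316 Re^(-0.25) = 0.316/(7.138e+04)^0.25 = 0.01933.
Darcy-Weisbach: ΔP = f(L/D)(ρV²/2) = 0.01933·(82.5/0.558)·(989·0.1436²/2) = 0.01933·147.8·10.19 = 29.13 Pa.
ΔP = 29.13 Pa = 2.91×10^-4 bar.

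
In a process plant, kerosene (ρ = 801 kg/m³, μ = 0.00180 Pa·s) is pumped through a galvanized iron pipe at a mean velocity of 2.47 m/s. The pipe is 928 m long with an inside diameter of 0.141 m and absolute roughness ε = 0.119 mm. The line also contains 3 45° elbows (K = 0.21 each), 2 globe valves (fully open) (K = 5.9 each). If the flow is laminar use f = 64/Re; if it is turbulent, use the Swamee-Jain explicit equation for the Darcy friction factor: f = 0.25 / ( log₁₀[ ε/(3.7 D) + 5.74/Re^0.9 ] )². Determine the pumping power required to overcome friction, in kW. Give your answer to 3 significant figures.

P ≈ 14.2 kW

Reynolds number Re = ρVD/μ = 801 · 2.47 · 0.141 / 0.0018 = 1.55e+05.
Re > 4000 → turbulent. Relative roughness ε/D = 0.000119/0.141 = 0.000844. Swamee-Jain: f = 0.25/(log₁₀[0.000844/3.7 + 5.74/1.55e+05^0.9])² = 0.25/(log₁₀[0.000228 + 0.000122])² = 0.25/(-3.455)² = 0.02094.
Total minor-loss coefficient ΣK = 3·0.21 + 2·5.9 = 12.4.
ΔP = [f·L/D + ΣK]·(ρV²/2) = [0.02094·928/0.141 + 12.4]·(801·2.47²/2) = [137.8 + 12.4]·2443 = 3.671e+05 Pa.
Q = V·A = 2.47·0.01561 = 0.03857 m³/s.
Pumping power P = QΔP = 0.03857·3.671e+05 = 14160 W = 14.2 kW.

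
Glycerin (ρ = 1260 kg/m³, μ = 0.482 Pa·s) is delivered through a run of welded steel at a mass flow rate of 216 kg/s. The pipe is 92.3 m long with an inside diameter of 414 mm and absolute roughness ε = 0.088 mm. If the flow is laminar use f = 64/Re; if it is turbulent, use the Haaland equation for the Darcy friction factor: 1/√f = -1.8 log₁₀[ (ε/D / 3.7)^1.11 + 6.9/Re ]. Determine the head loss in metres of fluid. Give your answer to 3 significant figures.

h_f ≈ 0.856 m

A = πD²/4 = π(0.414)²/4 = 0.1346 m²; mean velocity V = ṁ/(ρA) = 216/(1260 · 0.1346) = 1.273 m/s.
Reynolds number Re = ρVD/μ = 1260 · 1.273 · 0.414 / 0.482 = 1378.
Re < 2300 → laminar flow, so f = 64/Re = 64/1378 = 0.04644 (the turbulent correlation is not needed).
Darcy-Weisbach: ΔP = f(L/D)(ρV²/2) = 0.04644·(92.3/0.414)·(1260·1.273²/2) = 0.04644·222.9·1022 = 1.058e+04 Pa.
Head loss h_f = ΔP/(ρg) = 1.058e+04/(1260·9.81) = 0.856 m.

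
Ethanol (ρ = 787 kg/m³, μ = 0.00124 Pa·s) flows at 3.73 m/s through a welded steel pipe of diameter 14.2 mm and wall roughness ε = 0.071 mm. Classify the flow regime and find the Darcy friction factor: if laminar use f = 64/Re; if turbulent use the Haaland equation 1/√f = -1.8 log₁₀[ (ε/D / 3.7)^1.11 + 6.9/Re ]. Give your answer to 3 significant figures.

Re = ρVD/μ = 787·3.73·0.0142/0.00124 = 3.362e+04.
Re > 4000 → turbulent. ε/D = 7.1e-05/0.0142 = 0.005; Haaland: 1/√f = -1.8 log₁₀[0.000653 + 0.000205] = 5.519, so f = 0.03283.

f ≈ 0.0328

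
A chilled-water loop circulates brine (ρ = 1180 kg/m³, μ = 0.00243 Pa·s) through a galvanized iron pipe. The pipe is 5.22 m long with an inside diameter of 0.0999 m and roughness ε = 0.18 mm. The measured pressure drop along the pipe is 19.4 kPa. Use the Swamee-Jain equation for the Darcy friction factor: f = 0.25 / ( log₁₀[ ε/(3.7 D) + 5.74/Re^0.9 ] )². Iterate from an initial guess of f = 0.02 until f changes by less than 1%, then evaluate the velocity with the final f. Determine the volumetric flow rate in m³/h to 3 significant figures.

Rearranging Darcy-Weisbach: V = √(2·ΔP·D/(f·L·ρ)). With ε/D = 0.00018/0.0999 = 0.0018, iterate starting from f = 0.02:
  f = 0.02 → V = √(2·1.94e+04·0.0999/(0.02·5.22·1180)) = 5.609 m/s; Re = ρVD/μ = 2.721e+05; f → 0.02365
  f = 0.02365 → V = 5.158 m/s; Re = 2.502e+05; f → 0.02372
Converged (Δf/f < 1%). With the final f = 0.02372: V = √(2·1.94e+04·0.0999/(0.02372·5.22·1180)) = 5.151 m/s.
Q = V·A = 5.151·(π/4·0.0999²) = 0.04038 m³/s = 145 m³/h.

Q ≈ 145 m³/h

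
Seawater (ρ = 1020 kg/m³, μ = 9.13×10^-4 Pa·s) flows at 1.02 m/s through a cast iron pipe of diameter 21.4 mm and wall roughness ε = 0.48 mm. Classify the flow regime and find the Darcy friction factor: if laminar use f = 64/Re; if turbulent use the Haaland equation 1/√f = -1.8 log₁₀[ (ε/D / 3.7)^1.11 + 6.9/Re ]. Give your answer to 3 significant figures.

f ≈ 0.0524

Re = ρVD/μ = 1020·1.02·0.0214/0.000913 = 2.439e+04.
Re > 4000 → turbulent. ε/D = 0.00048/0.0214 = 0.0224; Haaland: 1/√f = -1.8 log₁₀[0.00346 + 0.000283] = 4.369, so f = 0.05239.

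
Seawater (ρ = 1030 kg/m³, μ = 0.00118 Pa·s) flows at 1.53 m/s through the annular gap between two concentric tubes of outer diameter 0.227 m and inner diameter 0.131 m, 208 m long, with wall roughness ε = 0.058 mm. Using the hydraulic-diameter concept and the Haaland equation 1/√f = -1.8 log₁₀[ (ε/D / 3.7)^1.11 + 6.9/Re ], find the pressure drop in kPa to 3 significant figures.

ΔP ≈ 52.1 kPa

Hydraulic diameter D_h = 4A/P = D_o - D_i = 0.227 - 0.131 = 0.096 m.
Re = ρVD_h/μ = 1030·1.53·0.096/0.00118 = 1.282e+05.
ε/D_h = 5.8e-05/0.096 = 0.000604; Haaland gives 1/√f = -1.8 log₁₀[6.26e-05+5.38e-05] = 7.081, so f = 0.01994.
ΔP = f(L/D_h)(ρV²/2) = 0.01994·208/0.096·1206 = 5.209e+04 Pa.
ΔP = 52.1 kPa.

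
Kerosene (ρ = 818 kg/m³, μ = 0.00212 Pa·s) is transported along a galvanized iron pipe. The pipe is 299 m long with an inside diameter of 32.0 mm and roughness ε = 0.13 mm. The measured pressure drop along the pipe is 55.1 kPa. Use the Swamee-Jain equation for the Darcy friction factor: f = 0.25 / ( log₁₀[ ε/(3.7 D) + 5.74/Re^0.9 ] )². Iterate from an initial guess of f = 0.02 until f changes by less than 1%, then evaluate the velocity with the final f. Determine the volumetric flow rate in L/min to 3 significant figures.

Rearranging Darcy-Weisbach: V = √(2·ΔP·D/(f·L·ρ)). With ε/D = 0.00013/0.032 = 0.00406, iterate starting from f = 0.02:
  f = 0.02 → V = √(2·5.51e+04·0.032/(0.02·299·818)) = 0.8491 m/s; Re = ρVD/μ = 1.048e+04; f → 0.03682
  f = 0.03682 → V = 0.6257 m/s; Re = 7726; f → 0.0389
  f = 0.0389 → V = 0.6088 m/s; Re = 7517; f → 0.03911
Converged (Δf/f < 1%). With the final f = 0.03911: V = √(2·5.51e+04·0.032/(0.03911·299·818)) = 0.6072 m/s.
Q = V·A = 0.6072·(π/4·0.032²) = 0.0004883 m³/s = 29.3 L/min.

Q ≈ 29.3 L/min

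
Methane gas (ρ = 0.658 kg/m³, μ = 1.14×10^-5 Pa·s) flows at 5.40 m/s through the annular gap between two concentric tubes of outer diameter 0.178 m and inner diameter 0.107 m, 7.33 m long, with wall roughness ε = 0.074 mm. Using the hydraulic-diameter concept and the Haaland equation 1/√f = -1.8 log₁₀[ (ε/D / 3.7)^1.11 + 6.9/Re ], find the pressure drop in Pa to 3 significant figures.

ΔP ≈ 26.9 Pa

Hydraulic diameter D_h = 4A/P = D_o - D_i = 0.178 - 0.107 = 0.071 m.
Re = ρVD_h/μ = 0.658·5.4·0.071/1.14e-05 = 2.213e+04.
ε/D_h = 7.4e-05/0.071 = 0.00104; Haaland gives 1/√f = -1.8 log₁₀[0.000115+0.000312] = 6.066, so f = 0.02717.
ΔP = f(L/D_h)(ρV²/2) = 0.02717·7.33/0.071·9.594 = 26.91 Pa.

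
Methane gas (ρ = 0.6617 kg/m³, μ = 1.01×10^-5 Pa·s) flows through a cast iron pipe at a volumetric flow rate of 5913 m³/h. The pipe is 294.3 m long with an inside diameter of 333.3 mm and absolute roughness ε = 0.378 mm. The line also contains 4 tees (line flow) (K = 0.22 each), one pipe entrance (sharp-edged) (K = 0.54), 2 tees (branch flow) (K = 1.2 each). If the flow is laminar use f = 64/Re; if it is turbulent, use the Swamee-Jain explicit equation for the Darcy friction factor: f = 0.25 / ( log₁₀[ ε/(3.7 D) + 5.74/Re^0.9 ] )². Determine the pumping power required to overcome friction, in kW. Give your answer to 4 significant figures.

Q = 5913 m³/h = 5913/3600 = 1.643 m³/s.
Cross-sectional area A = πD²/4 = π(0.3333)²/4 = 0.08725 m²; mean velocity V = Q/A = 1.643/0.08725 = 18.83 m/s.
Reynolds number Re = ρVD/μ = 0.6617 · 18.83 · 0.3333 / 1.01e-05 = 4.111e+05.
Re > 4000 → turbulent. Relative roughness ε/D = 0.000378/0.3333 = 0.00113. Swamee-Jain: f = 0.25/(log₁₀[0.00113/3.7 + 5.74/4.111e+05^0.9])² = 0.25/(log₁₀[0.000307 + 5.09e-05])² = 0.25/(-3.447)² = 0.02104.
Total minor-loss coefficient ΣK = 4·0.22 + 1·0.54 + 2·1.2 = 3.82.
ΔP = [f·L/D + ΣK]·(ρV²/2) = [0.02104·294.3/0.3333 + 3.82]·(0.6617·18.83²/2) = [18.58 + 3.82]·117.3 = 2626 Pa.
Pumping power P = QΔP = 1.643·2626 = 4313.9 W = 4.314 kW.

P ≈ 4.314 kW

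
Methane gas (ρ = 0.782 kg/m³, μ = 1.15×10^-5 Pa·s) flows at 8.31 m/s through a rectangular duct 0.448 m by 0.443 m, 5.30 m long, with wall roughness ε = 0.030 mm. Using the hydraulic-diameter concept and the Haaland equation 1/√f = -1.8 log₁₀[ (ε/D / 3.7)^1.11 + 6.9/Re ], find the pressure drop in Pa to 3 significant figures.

ΔP ≈ 4.93 Pa

Hydraulic diameter D_h = 4A/P = 4·(0.448·0.443)/(2·(0.448+0.443)) = 0.7939/1.782 = 0.4455 m.
Re = ρVD_h/μ = 0.782·8.31·0.4455/1.15e-05 = 2.517e+05.
ε/D_h = 3e-05/0.4455 = 6.73e-05; Haaland gives 1/√f = -1.8 log₁₀[5.48e-06+2.74e-05] = 8.069, so f = 0.01536.
ΔP = f(L/D_h)(ρV²/2) = 0.01536·5.3/0.4455·27 = 4.933 Pa.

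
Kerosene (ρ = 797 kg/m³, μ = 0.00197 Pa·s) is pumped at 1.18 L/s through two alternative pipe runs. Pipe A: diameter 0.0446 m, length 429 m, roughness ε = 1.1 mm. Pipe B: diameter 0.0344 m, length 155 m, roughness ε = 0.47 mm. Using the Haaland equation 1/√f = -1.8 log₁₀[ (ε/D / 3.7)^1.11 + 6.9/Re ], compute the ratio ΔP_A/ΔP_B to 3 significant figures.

Pipe A: V = Q/A = 0.00118/0.001562 = 0.7553 m/s; Re = 1.363e+04; ε/D = 0.0247; Haaland → f = 0.05533; ΔP_A = f(L/D)(ρV²/2) = 1.21e+05 Pa.
Pipe B: V = Q/A = 0.00118/0.0009294 = 1.27 m/s; Re = 1.767e+04; ε/D = 0.0137; Haaland → f = 0.04487; ΔP_B = f(L/D)(ρV²/2) = 1.299e+05 Pa.
ΔP_A/ΔP_B = 1.21e+05/1.299e+05 = 0.932.

ΔP_A/ΔP_B ≈ 0.932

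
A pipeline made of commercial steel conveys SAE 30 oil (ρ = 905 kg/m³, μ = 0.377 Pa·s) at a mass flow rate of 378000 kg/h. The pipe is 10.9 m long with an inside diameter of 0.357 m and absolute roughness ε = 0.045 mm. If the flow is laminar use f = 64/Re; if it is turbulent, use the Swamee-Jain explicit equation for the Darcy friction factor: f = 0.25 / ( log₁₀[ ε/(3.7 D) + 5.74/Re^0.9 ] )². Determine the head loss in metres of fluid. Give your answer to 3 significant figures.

h_f ≈ 0.135 m

ṁ = 378000 kg/h = 378000/3600 = 105 kg/s.
A = πD²/4 = π(0.357)²/4 = 0.1001 m²; mean velocity V = ṁ/(ρA) = 105/(905 · 0.1001) = 1.159 m/s.
Reynolds number Re = ρVD/μ = 905 · 1.159 · 0.357 / 0.377 = 993.3.
Re < 2300 → laminar flow, so f = 64/Re = 64/993.3 = 0.06443 (the turbulent correlation is not needed).
Darcy-Weisbach: ΔP = f(L/D)(ρV²/2) = 0.06443·(10.9/0.357)·(905·1.159²/2) = 0.06443·30.53·607.9 = 1196 Pa.
Head loss h_f = ΔP/(ρg) = 1196/(905·9.81) = 0.135 m.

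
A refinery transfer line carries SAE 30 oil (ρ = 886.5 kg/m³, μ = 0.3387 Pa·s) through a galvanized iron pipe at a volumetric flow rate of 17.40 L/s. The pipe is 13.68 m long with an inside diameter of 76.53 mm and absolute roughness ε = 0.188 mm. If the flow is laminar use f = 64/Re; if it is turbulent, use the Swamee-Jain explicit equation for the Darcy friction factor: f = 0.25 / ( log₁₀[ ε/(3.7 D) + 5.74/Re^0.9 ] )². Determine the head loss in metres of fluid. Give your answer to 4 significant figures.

Q = 17.40 L/s = 17.40/1000 = 0.0174 m³/s.
Cross-sectional area A = πD²/4 = π(0.07653)²/4 = 0.0046 m²; mean velocity V = Q/A = 0.0174/0.0046 = 3.783 m/s.
Reynolds number Re = ρVD/μ = 886.5 · 3.783 · 0.07653 / 0.339 = 757.7.
Re < 2300 → laminar flow, so f = 64/Re = 64/757.7 = 0.08447 (the turbulent correlation is not needed).
Darcy-Weisbach: ΔP = f(L/D)(ρV²/2) = 0.08447·(13.68/0.07653)·(886.5·3.783²/2) = 0.08447·178.8·6342 = 9.576e+04 Pa.
Head loss h_f = ΔP/(ρg) = 9.576e+04/(886.5·9.81) = 11.01 m.

h_f ≈ 11.01 m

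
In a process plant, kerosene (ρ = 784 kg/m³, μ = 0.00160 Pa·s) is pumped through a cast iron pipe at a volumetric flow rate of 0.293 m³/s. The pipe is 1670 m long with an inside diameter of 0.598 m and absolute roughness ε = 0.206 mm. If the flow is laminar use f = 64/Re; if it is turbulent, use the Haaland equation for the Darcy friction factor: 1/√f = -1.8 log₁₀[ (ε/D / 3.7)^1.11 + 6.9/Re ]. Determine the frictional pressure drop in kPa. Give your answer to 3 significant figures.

ΔP ≈ 20.3 kPa

Cross-sectional area A = πD²/4 = π(0.598)²/4 = 0.2809 m²; mean velocity V = Q/A = 0.293/0.2809 = 1.043 m/s.
Reynolds number Re = ρVD/μ = 784 · 1.043 · 0.598 / 0.0016 = 3.057e+05.
Re > 4000 → turbulent. Relative roughness ε/D = 0.000206/0.598 = 0.000344. Haaland: 1/√f = -1.8 log₁₀[(0.000344/3.7)^1.11 + 6.9/3.057e+05] = -1.8 log₁₀[3.35e-05 + 2.26e-05] = 7.652, so f = 0.01708.
Darcy-Weisbach: ΔP = f(L/D)(ρV²/2) = 0.01708·(1670/0.598)·(784·1.043²/2) = 0.01708·2793·426.6 = 2.035e+04 Pa.
ΔP = 2.035e+04 Pa = 20.3 kPa.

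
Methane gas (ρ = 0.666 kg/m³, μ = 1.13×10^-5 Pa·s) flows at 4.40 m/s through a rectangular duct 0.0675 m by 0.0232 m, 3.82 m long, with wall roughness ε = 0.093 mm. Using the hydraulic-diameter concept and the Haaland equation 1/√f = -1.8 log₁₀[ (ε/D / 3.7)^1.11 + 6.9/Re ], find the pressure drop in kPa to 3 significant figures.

ΔP ≈ 0.0251 kPa

Hydraulic diameter D_h = 4A/P = 4·(0.0675·0.0232)/(2·(0.0675+0.0232)) = 0.006264/0.1814 = 0.03453 m.
Re = ρVD_h/μ = 0.666·4.4·0.03453/1.13e-05 = 8955.
ε/D_h = 9.3e-05/0.03453 = 0.00269; Haaland gives 1/√f = -1.8 log₁₀[0.000329+0.000771] = 5.326, so f = 0.03525.
ΔP = f(L/D_h)(ρV²/2) = 0.03525·3.82/0.03453·6.447 = 25.14 Pa.
ΔP = 0.0251 kPa.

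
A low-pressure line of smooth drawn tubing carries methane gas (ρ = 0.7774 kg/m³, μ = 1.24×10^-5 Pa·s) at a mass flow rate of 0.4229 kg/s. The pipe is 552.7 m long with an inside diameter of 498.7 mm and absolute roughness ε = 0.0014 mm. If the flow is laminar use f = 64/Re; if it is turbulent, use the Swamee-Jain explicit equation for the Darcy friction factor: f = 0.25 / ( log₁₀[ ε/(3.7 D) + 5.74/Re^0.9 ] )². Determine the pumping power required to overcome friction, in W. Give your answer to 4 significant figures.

A = πD²/4 = π(0.4987)²/4 = 0.1953 m²; mean velocity V = ṁ/(ρA) = 0.4229/(0.7774 · 0.1953) = 2.785 m/s.
Reynolds number Re = ρVD/μ = 0.7774 · 2.785 · 0.4987 / 1.24e-05 = 8.707e+04.
Re > 4000 → turbulent. Relative roughness ε/D = 1.4e-06/0.4987 = 2.81e-06. Swamee-Jain: f = 0.25/(log₁₀[2.81e-06/3.7 + 5.74/8.707e+04^0.9])² = 0.25/(log₁₀[7.59e-07 + 0.000206])² = 0.25/(-3.685)² = 0.01841.
Darcy-Weisbach: ΔP = f(L/D)(ρV²/2) = 0.01841·(552.7/0.4987)·(0.7774·2.785²/2) = 0.01841·1108·3.015 = 61.5 Pa.
Q = ṁ/ρ = 0.4229/0.7774 = 0.544 m³/s.
Pumping power P = QΔP = 0.544·61.5 = 33.457 W = 33.46 W.

P ≈ 33.46 W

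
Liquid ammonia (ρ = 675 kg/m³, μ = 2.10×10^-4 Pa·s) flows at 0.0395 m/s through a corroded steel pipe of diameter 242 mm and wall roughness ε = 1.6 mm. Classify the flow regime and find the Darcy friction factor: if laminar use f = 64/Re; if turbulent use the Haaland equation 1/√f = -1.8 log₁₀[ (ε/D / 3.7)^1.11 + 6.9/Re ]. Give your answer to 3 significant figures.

Re = ρVD/μ = 675·0.0395·0.242/0.00021 = 3.073e+04.
Re > 4000 → turbulent. ε/D = 0.0016/0.242 = 0.00661; Haaland: 1/√f = -1.8 log₁₀[0.000891 + 0.000225] = 5.315, so f = 0.0354.

f ≈ 0.0354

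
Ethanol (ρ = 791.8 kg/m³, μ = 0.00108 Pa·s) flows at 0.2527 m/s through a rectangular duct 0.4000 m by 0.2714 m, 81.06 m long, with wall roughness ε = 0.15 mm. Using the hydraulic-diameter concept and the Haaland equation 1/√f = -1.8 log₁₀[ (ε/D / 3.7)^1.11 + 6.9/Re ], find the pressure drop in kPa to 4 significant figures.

Hydraulic diameter D_h = 4A/P = 4·(0.4·0.2714)/(2·(0.4+0.2714)) = 0.4342/1.343 = 0.3234 m.
Re = ρVD_h/μ = 791.8·0.2527·0.3234/0.00108 = 5.991e+04.
ε/D_h = 0.00015/0.3234 = 0.000464; Haaland gives 1/√f = -1.8 log₁₀[4.67e-05+0.000115] = 6.824, so f = 0.02148.
ΔP = f(L/D_h)(ρV²/2) = 0.02148·81.06/0.3234·25.28 = 136.1 Pa.
ΔP = 0.1361 kPa.

ΔP ≈ 0.1361 kPa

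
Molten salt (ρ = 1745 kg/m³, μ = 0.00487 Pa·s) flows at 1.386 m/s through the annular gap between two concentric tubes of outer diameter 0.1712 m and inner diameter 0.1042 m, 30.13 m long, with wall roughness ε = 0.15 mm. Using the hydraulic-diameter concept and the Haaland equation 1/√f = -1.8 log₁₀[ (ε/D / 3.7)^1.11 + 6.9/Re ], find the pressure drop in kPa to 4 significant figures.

ΔP ≈ 21.07 kPa

Hydraulic diameter D_h = 4A/P = D_o - D_i = 0.1712 - 0.1042 = 0.067 m.
Re = ρVD_h/μ = 1745·1.386·0.067/0.00487 = 3.327e+04.
ε/D_h = 0.00015/0.067 = 0.00224; Haaland gives 1/√f = -1.8 log₁₀[0.000268+0.000207] = 5.982, so f = 0.02795.
ΔP = f(L/D_h)(ρV²/2) = 0.02795·30.13/0.067·1676 = 2.107e+04 Pa.
ΔP = 21.07 kPa.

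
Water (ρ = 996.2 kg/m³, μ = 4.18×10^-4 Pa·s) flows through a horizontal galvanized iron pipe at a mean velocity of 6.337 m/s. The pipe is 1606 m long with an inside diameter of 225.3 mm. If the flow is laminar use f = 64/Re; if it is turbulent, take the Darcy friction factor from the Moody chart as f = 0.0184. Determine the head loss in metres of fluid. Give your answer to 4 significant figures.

h_f ≈ 268.5 m

Reynolds number Re = ρVD/μ = 996.2 · 6.337 · 0.2253 / 0.000418 = 3.403e+06.
Re > 4000 → turbulent; use the Moody-chart value f = 0.0184.
Darcy-Weisbach: ΔP = f(L/D)(ρV²/2) = 0.0184·(1606/0.2253)·(996.2·6.337²/2) = 0.0184·7128·2e+04 = 2.624e+06 Pa.
Head loss h_f = ΔP/(ρg) = 2.624e+06/(996.2·9.81) = 268.5 m.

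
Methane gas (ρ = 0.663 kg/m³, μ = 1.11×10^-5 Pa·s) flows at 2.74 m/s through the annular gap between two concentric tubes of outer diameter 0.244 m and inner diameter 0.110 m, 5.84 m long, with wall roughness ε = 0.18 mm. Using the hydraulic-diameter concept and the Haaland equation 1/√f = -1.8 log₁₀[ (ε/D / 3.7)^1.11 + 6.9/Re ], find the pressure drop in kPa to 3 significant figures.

ΔP ≈ 0.00302 kPa

Hydraulic diameter D_h = 4A/P = D_o - D_i = 0.244 - 0.11 = 0.134 m.
Re = ρVD_h/μ = 0.663·2.74·0.134/1.11e-05 = 2.193e+04.
ε/D_h = 0.00018/0.134 = 0.00134; Haaland gives 1/√f = -1.8 log₁₀[0.000152+0.000315] = 5.996, so f = 0.02781.
ΔP = f(L/D_h)(ρV²/2) = 0.02781·5.84/0.134·2.489 = 3.017 Pa.
ΔP = 0.00302 kPa.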